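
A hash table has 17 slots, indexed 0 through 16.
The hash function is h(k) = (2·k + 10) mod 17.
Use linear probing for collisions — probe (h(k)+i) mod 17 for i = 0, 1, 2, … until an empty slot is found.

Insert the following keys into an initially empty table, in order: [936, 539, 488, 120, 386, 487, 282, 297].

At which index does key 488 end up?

1

936 hashes to 12; slot 12 is free → place at 12.
539 hashes to 0; slot 0 is free → place at 0.
488 hashes to 0; 0 taken → place at 1.
120 hashes to 12; 12 taken → place at 13.
386 hashes to 0; 0,1 taken → place at 2.
487 hashes to 15; slot 15 is free → place at 15.
282 hashes to 13; 13 taken → place at 14.
297 hashes to 9; slot 9 is free → place at 9.
Table: [539, 488, 386, —, —, —, —, —, —, 297, —, —, 936, 120, 282, 487, —]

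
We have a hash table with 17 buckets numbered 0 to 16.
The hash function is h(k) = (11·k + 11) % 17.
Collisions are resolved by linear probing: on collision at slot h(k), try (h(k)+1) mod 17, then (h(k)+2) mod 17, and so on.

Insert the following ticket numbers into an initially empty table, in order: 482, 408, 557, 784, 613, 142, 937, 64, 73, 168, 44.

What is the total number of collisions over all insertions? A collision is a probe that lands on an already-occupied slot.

Insert 482: h=9, slot 9 empty => index 9.
Insert 408: h=11, slot 11 empty => index 11.
Insert 557: h=1, slot 1 empty => index 1.
Insert 784: h=16, slot 16 empty => index 16.
Insert 613: h=5, slot 5 empty => index 5.
Insert 142: h=9, slot 9 occupied => index 10.
Insert 937: h=16, slot 16 occupied => index 0.
Insert 64: h=1, slot 1 occupied => index 2.
Insert 73: h=15, slot 15 empty => index 15.
Insert 168: h=6, slot 6 empty => index 6.
Insert 44: h=2, slot 2 occupied => index 3.
Table: [937, 557, 64, 44, ∅, 613, 168, ∅, ∅, 482, 142, 408, ∅, ∅, ∅, 73, 784]

4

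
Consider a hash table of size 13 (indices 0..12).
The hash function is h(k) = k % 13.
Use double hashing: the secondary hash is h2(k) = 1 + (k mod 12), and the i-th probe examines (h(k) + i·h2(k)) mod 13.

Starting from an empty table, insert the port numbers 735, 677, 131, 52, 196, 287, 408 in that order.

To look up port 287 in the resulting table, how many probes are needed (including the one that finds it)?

3

Insert 735: h=7, slot 7 empty → index 7.
Insert 677: h=1, slot 1 empty → index 1.
Insert 131: h=1, h2=12, slot 1 occupied → index 0.
Insert 52: h=0, h2=5, slot 0 occupied → index 5.
Insert 196: h=1, h2=5, slot 1 occupied → index 6.
Insert 287: h=1, h2=12, slots 1,0 occupied → index 12.
Insert 408: h=5, h2=1, slots 5,6,7 occupied → index 8.
Table: [131, 677, -, -, -, 52, 196, 735, 408, -, -, -, 287]
Lookup 287: h=1, h2=12, probe 1,0,12 → found at 12.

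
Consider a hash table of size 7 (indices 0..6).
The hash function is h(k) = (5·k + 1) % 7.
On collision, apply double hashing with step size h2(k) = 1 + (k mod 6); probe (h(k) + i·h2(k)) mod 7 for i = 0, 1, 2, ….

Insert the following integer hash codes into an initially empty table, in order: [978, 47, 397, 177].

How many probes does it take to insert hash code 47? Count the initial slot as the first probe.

2

Insert 978: h=5, slot 5 empty → index 5.
Insert 47: h=5, h2=6, slot 5 occupied → index 4.
Insert 397: h=5, h2=2, slot 5 occupied → index 0.
Insert 177: h=4, h2=4, slot 4 occupied → index 1.
Table: [397, 177, -, -, 47, 978, -]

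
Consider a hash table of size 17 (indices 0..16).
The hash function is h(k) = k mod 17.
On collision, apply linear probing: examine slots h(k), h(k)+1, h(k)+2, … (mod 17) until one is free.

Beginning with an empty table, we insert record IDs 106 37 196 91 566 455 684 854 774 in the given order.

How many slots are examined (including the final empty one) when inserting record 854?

Insert 106: h=4, slot 4 empty -> index 4.
Insert 37: h=3, slot 3 empty -> index 3.
Insert 196: h=9, slot 9 empty -> index 9.
Insert 91: h=6, slot 6 empty -> index 6.
Insert 566: h=5, slot 5 empty -> index 5.
Insert 455: h=13, slot 13 empty -> index 13.
Insert 684: h=4, slots 4,5,6 occupied -> index 7.
Insert 854: h=4, slots 4,5,6,7 occupied -> index 8.
Insert 774: h=9, slot 9 occupied -> index 10.
Table: [_, _, _, 37, 106, 566, 91, 684, 854, 196, 774, _, _, 455, _, _, _]

5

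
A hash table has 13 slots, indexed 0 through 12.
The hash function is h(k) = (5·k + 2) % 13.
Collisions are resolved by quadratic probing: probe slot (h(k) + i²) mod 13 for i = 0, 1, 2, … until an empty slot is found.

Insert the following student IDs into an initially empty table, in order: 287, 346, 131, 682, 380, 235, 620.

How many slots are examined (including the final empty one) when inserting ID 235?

3

287: h=7 → slot 7
346: h=3 → slot 3
131: h=7, probe 7,8 → slot 8
682: h=6 → slot 6
380: h=4 → slot 4
235: h=7, probe 7,8,11 → slot 11
620: h=8, probe 8,9 → slot 9
Table: [—, —, —, 346, 380, —, 682, 287, 131, 620, —, 235, —]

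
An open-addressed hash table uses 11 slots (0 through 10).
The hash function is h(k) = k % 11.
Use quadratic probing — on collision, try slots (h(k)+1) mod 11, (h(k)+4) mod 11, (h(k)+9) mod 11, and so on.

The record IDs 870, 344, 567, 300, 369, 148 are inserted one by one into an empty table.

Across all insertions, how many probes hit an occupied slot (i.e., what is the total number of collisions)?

870 hashes to 1; slot 1 is free → place at 1.
344 hashes to 3; slot 3 is free → place at 3.
567 hashes to 6; slot 6 is free → place at 6.
300 hashes to 3; 3 taken → place at 4.
369 hashes to 6; 6 taken → place at 7.
148 hashes to 5; slot 5 is free → place at 5.
Table: [_, 870, _, 344, 300, 148, 567, 369, _, _, _]

2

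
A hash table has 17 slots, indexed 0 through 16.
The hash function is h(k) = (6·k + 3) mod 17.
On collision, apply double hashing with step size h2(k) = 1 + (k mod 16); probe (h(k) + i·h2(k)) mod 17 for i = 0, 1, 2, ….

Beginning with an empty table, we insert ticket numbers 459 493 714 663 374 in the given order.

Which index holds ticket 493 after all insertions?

Insert 459: h=3, slot 3 empty → index 3.
Insert 493: h=3, h2=14, slot 3 occupied → index 0.
Insert 714: h=3, h2=11, slot 3 occupied → index 14.
Insert 663: h=3, h2=8, slot 3 occupied → index 11.
Insert 374: h=3, h2=7, slot 3 occupied → index 10.
Table: [493, —, —, 459, —, —, —, —, —, —, 374, 663, —, —, 714, —, —]

0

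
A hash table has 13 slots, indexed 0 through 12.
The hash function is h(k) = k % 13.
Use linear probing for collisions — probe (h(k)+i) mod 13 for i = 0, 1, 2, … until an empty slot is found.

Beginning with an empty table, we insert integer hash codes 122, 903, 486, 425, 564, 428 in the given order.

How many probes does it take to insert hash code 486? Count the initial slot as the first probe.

3

122: h=5 => slot 5
903: h=6 => slot 6
486: h=5, probe 5,6,7 => slot 7
425: h=9 => slot 9
564: h=5, probe 5,6,7,8 => slot 8
428: h=12 => slot 12
Table: [—, —, —, —, —, 122, 903, 486, 564, 425, —, —, 428]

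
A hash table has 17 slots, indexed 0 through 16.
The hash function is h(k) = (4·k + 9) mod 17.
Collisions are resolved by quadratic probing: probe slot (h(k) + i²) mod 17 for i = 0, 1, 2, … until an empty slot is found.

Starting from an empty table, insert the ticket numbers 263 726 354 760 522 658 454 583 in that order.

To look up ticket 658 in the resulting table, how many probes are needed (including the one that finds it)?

5

263: h=7 → slot 7
726: h=6 → slot 6
354: h=14 → slot 14
760: h=6, probe 6,7,10 → slot 10
522: h=6, probe 6,7,10,15 → slot 15
658: h=6, probe 6,7,10,15,5 → slot 5
454: h=6, probe 6,7,10,15,5,14,8 → slot 8
583: h=12 → slot 12
Table: [∅, ∅, ∅, ∅, ∅, 658, 726, 263, 454, ∅, 760, ∅, 583, ∅, 354, 522, ∅]
Lookup 658: h=6, probe 6,7,10,15,5 → found at 5.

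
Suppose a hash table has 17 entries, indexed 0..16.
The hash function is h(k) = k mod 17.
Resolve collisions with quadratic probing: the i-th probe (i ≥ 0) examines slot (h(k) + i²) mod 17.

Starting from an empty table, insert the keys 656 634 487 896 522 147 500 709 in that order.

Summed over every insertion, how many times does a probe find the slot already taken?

656 hashes to 10; slot 10 is free → place at 10.
634 hashes to 5; slot 5 is free → place at 5.
487 hashes to 11; slot 11 is free → place at 11.
896 hashes to 12; slot 12 is free → place at 12.
522 hashes to 12; 12 taken → place at 13.
147 hashes to 11; 11,12 taken → place at 15.
500 hashes to 7; slot 7 is free → place at 7.
709 hashes to 12; 12,13 taken → place at 16.
Table: [—, —, —, —, —, 634, —, 500, —, —, 656, 487, 896, 522, —, 147, 709]

5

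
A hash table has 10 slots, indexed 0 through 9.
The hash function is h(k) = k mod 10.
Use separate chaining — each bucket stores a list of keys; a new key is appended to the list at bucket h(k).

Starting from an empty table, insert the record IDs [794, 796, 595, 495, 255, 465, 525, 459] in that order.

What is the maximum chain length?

5

Insert 794: h=4, bucket 4 empty -> new chain.
Insert 796: h=6, bucket 6 empty -> new chain.
Insert 595: h=5, bucket 5 empty -> new chain.
Insert 495: h=5, bucket 5 nonempty -> append to chain.
Insert 255: h=5, bucket 5 nonempty -> append to chain.
Insert 465: h=5, bucket 5 nonempty -> append to chain.
Insert 525: h=5, bucket 5 nonempty -> append to chain.
Insert 459: h=9, bucket 9 empty -> new chain.
Final buckets:
0: .
1: .
2: .
3: .
4: 794
5: 595 -> 495 -> 255 -> 465 -> 525
6: 796
7: .
8: .
9: 459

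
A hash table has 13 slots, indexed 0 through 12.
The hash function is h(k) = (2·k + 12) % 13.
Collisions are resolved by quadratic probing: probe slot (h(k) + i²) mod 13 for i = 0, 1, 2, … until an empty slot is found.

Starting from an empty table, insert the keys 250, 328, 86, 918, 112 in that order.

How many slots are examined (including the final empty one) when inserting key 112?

4

250: h=5 → slot 5
328: h=5, probe 5,6 → slot 6
86: h=2 → slot 2
918: h=2, probe 2,3 → slot 3
112: h=2, probe 2,3,6,11 → slot 11
Table: [_, _, 86, 918, _, 250, 328, _, _, _, _, 112, _]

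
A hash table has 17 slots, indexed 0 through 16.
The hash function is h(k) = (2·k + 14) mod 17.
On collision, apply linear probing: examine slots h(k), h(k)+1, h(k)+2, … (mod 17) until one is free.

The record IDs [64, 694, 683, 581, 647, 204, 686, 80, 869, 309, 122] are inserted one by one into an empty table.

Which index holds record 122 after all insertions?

10

Insert 64: h=6, slot 6 empty => index 6.
Insert 694: h=8, slot 8 empty => index 8.
Insert 683: h=3, slot 3 empty => index 3.
Insert 581: h=3, slot 3 occupied => index 4.
Insert 647: h=16, slot 16 empty => index 16.
Insert 204: h=14, slot 14 empty => index 14.
Insert 686: h=9, slot 9 empty => index 9.
Insert 80: h=4, slot 4 occupied => index 5.
Insert 869: h=1, slot 1 empty => index 1.
Insert 309: h=3, slots 3,4,5,6 occupied => index 7.
Insert 122: h=3, slots 3,4,5,6,7,8,9 occupied => index 10.
Table: [., 869, ., 683, 581, 80, 64, 309, 694, 686, 122, ., ., ., 204, ., 647]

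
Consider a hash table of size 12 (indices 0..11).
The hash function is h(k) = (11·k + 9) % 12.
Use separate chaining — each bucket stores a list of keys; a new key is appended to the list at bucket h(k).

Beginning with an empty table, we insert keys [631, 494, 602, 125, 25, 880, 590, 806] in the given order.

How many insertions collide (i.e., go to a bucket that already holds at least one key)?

631 → bucket 2
494 → bucket 7
602 → bucket 7 (collision)
125 → bucket 4
25 → bucket 8
880 → bucket 5
590 → bucket 7 (collision)
806 → bucket 7 (collision)
Final buckets:
0: _
1: _
2: 631
3: _
4: 125
5: 880
6: _
7: 494 -> 602 -> 590 -> 806
8: 25
9: _
10: _
11: _

3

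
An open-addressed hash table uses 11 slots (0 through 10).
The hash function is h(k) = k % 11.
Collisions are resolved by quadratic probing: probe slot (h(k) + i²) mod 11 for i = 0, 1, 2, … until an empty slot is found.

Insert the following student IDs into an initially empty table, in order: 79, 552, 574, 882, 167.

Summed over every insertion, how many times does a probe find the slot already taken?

10

79: h=2 => slot 2
552: h=2, probe 2,3 => slot 3
574: h=2, probe 2,3,6 => slot 6
882: h=2, probe 2,3,6,0 => slot 0
167: h=2, probe 2,3,6,0,7 => slot 7
Table: [882, ∅, 79, 552, ∅, ∅, 574, 167, ∅, ∅, ∅]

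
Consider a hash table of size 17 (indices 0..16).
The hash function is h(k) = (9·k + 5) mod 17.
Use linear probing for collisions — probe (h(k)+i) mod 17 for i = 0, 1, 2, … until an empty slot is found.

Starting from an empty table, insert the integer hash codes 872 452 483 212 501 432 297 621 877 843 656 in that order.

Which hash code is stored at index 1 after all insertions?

432

Insert 872: h=16, slot 16 empty → index 16.
Insert 452: h=10, slot 10 empty → index 10.
Insert 483: h=0, slot 0 empty → index 0.
Insert 212: h=9, slot 9 empty → index 9.
Insert 501: h=9, slots 9,10 occupied → index 11.
Insert 432: h=0, slot 0 occupied → index 1.
Insert 297: h=9, slots 9,10,11 occupied → index 12.
Insert 621: h=1, slot 1 occupied → index 2.
Insert 877: h=10, slots 10,11,12 occupied → index 13.
Insert 843: h=10, slots 10,11,12,13 occupied → index 14.
Insert 656: h=10, slots 10,11,12,13,14 occupied → index 15.
Table: [483, 432, 621, _, _, _, _, _, _, 212, 452, 501, 297, 877, 843, 656, 872]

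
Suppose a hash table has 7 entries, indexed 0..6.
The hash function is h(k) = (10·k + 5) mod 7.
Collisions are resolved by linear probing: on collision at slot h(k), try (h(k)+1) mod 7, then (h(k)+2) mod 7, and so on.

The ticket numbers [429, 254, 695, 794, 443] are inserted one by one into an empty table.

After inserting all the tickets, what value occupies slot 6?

695

429 hashes to 4; slot 4 is free → place at 4.
254 hashes to 4; 4 taken → place at 5.
695 hashes to 4; 4,5 taken → place at 6.
794 hashes to 0; slot 0 is free → place at 0.
443 hashes to 4; 4,5,6,0 taken → place at 1.
Table: [794, 443, -, -, 429, 254, 695]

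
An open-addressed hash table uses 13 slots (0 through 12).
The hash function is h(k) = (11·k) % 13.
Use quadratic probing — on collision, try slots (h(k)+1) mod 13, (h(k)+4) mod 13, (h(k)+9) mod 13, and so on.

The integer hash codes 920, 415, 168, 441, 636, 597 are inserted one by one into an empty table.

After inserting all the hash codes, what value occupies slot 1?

920: h=6 → slot 6
415: h=2 → slot 2
168: h=2, probe 2,3 → slot 3
441: h=2, probe 2,3,6,11 → slot 11
636: h=2, probe 2,3,6,11,5 → slot 5
597: h=2, probe 2,3,6,11,5,1 → slot 1
Table: [—, 597, 415, 168, —, 636, 920, —, —, —, —, 441, —]

597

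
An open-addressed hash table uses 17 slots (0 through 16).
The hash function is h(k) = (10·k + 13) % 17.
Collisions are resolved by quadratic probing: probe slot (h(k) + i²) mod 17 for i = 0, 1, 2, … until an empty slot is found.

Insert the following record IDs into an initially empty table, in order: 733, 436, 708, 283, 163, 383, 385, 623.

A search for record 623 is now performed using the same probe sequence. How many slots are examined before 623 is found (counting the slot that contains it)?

733 hashes to 16; slot 16 is free => place at 16.
436 hashes to 4; slot 4 is free => place at 4.
708 hashes to 4; 4 taken => place at 5.
283 hashes to 4; 4,5 taken => place at 8.
163 hashes to 11; slot 11 is free => place at 11.
383 hashes to 1; slot 1 is free => place at 1.
385 hashes to 4; 4,5,8 taken => place at 13.
623 hashes to 4; 4,5,8,13 taken => place at 3.
Table: [∅, 383, ∅, 623, 436, 708, ∅, ∅, 283, ∅, ∅, 163, ∅, 385, ∅, ∅, 733]
Lookup 623: h=4, probe 4,5,8,13,3 → found at 3.

5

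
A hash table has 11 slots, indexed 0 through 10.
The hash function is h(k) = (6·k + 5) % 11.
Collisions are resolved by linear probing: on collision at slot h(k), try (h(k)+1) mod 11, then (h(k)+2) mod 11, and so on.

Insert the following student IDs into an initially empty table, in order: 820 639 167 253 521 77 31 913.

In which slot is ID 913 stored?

Insert 820: h=8, slot 8 empty → index 8.
Insert 639: h=0, slot 0 empty → index 0.
Insert 167: h=6, slot 6 empty → index 6.
Insert 253: h=5, slot 5 empty → index 5.
Insert 521: h=7, slot 7 empty → index 7.
Insert 77: h=5, slots 5,6,7,8 occupied → index 9.
Insert 31: h=4, slot 4 empty → index 4.
Insert 913: h=5, slots 5,6,7,8,9 occupied → index 10.
Table: [639, ., ., ., 31, 253, 167, 521, 820, 77, 913]

10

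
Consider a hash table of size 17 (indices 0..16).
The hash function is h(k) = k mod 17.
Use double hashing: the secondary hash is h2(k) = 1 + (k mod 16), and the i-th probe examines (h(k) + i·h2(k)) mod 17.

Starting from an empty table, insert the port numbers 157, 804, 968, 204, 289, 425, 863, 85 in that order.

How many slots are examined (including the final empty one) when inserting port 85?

2

Insert 157: h=4, slot 4 empty → index 4.
Insert 804: h=5, slot 5 empty → index 5.
Insert 968: h=16, slot 16 empty → index 16.
Insert 204: h=0, slot 0 empty → index 0.
Insert 289: h=0, h2=2, slot 0 occupied → index 2.
Insert 425: h=0, h2=10, slot 0 occupied → index 10.
Insert 863: h=13, slot 13 empty → index 13.
Insert 85: h=0, h2=6, slot 0 occupied → index 6.
Table: [204, ∅, 289, ∅, 157, 804, 85, ∅, ∅, ∅, 425, ∅, ∅, 863, ∅, ∅, 968]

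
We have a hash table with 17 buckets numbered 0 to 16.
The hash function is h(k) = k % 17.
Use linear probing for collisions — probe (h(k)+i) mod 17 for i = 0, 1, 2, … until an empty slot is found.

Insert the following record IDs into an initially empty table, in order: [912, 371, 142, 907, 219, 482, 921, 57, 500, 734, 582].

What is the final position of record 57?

9

912: h=11 => slot 11
371: h=14 => slot 14
142: h=6 => slot 6
907: h=6, probe 6,7 => slot 7
219: h=15 => slot 15
482: h=6, probe 6,7,8 => slot 8
921: h=3 => slot 3
57: h=6, probe 6,7,8,9 => slot 9
500: h=7, probe 7,8,9,10 => slot 10
734: h=3, probe 3,4 => slot 4
582: h=4, probe 4,5 => slot 5
Table: [∅, ∅, ∅, 921, 734, 582, 142, 907, 482, 57, 500, 912, ∅, ∅, 371, 219, ∅]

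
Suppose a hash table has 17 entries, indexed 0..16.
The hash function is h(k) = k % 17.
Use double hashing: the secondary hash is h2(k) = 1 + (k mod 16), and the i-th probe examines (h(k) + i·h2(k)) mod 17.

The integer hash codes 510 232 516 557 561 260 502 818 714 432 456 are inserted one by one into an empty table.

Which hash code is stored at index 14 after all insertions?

510: h=0 → slot 0
232: h=11 → slot 11
516: h=6 → slot 6
557: h=13 → slot 13
561: h=0, h2=2, probe 0,2 → slot 2
260: h=5 → slot 5
502: h=9 → slot 9
818: h=2, h2=3, probe 2,5,8 → slot 8
714: h=0, h2=11, probe 0,11,5,16 → slot 16
432: h=7 → slot 7
456: h=14 → slot 14
Table: [510, -, 561, -, -, 260, 516, 432, 818, 502, -, 232, -, 557, 456, -, 714]

456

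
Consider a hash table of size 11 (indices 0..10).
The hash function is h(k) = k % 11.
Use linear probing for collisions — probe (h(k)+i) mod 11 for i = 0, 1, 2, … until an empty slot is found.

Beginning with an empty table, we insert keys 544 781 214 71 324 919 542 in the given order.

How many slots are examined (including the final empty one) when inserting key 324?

4

544 hashes to 5; slot 5 is free => place at 5.
781 hashes to 0; slot 0 is free => place at 0.
214 hashes to 5; 5 taken => place at 6.
71 hashes to 5; 5,6 taken => place at 7.
324 hashes to 5; 5,6,7 taken => place at 8.
919 hashes to 6; 6,7,8 taken => place at 9.
542 hashes to 3; slot 3 is free => place at 3.
Table: [781, -, -, 542, -, 544, 214, 71, 324, 919, -]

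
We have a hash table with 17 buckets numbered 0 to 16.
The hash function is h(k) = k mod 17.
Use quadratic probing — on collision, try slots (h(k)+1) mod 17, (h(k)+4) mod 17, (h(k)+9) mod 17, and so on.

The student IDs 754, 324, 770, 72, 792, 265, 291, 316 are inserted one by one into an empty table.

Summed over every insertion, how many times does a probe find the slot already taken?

3

Insert 754: h=6, slot 6 empty → index 6.
Insert 324: h=1, slot 1 empty → index 1.
Insert 770: h=5, slot 5 empty → index 5.
Insert 72: h=4, slot 4 empty → index 4.
Insert 792: h=10, slot 10 empty → index 10.
Insert 265: h=10, slot 10 occupied → index 11.
Insert 291: h=2, slot 2 empty → index 2.
Insert 316: h=10, slots 10,11 occupied → index 14.
Table: [-, 324, 291, -, 72, 770, 754, -, -, -, 792, 265, -, -, 316, -, -]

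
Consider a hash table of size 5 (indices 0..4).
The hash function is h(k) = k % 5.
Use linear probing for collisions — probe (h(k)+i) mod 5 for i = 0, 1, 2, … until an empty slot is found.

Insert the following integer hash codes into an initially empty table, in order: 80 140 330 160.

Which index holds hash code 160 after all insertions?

3

80: h=0 -> slot 0
140: h=0, probe 0,1 -> slot 1
330: h=0, probe 0,1,2 -> slot 2
160: h=0, probe 0,1,2,3 -> slot 3
Table: [80, 140, 330, 160, .]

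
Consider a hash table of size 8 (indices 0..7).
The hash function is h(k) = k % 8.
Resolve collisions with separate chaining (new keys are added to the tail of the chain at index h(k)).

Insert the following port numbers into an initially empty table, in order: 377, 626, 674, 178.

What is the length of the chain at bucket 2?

3

377 → bucket 1
626 → bucket 2
674 → bucket 2 (collision)
178 → bucket 2 (collision)
Final buckets:
0: ∅
1: 377
2: 626 -> 674 -> 178
3: ∅
4: ∅
5: ∅
6: ∅
7: ∅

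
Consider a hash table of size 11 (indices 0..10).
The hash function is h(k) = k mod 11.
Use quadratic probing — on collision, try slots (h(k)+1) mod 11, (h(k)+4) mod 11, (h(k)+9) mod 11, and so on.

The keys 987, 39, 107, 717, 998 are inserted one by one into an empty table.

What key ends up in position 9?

107

Insert 987: h=8, slot 8 empty → index 8.
Insert 39: h=6, slot 6 empty → index 6.
Insert 107: h=8, slot 8 occupied → index 9.
Insert 717: h=2, slot 2 empty → index 2.
Insert 998: h=8, slots 8,9 occupied → index 1.
Table: [-, 998, 717, -, -, -, 39, -, 987, 107, -]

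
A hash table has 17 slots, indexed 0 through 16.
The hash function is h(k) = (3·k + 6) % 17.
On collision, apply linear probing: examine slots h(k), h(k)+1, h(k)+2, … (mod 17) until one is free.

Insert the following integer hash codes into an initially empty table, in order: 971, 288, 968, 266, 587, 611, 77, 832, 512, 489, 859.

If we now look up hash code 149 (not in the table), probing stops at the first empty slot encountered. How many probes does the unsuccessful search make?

Insert 971: h=12, slot 12 empty -> index 12.
Insert 288: h=3, slot 3 empty -> index 3.
Insert 968: h=3, slot 3 occupied -> index 4.
Insert 266: h=5, slot 5 empty -> index 5.
Insert 587: h=16, slot 16 empty -> index 16.
Insert 611: h=3, slots 3,4,5 occupied -> index 6.
Insert 77: h=16, slot 16 occupied -> index 0.
Insert 832: h=3, slots 3,4,5,6 occupied -> index 7.
Insert 512: h=12, slot 12 occupied -> index 13.
Insert 489: h=11, slot 11 empty -> index 11.
Insert 859: h=16, slots 16,0 occupied -> index 1.
Table: [77, 859, ., 288, 968, 266, 611, 832, ., ., ., 489, 971, 512, ., ., 587]
Lookup 149: h=11, probe 11,12,13,14 → slot 14 empty, not found.

4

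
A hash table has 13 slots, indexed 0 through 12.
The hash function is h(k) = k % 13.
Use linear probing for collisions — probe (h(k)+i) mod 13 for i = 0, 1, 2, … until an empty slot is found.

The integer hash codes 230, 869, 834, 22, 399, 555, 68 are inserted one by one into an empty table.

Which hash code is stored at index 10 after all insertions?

22

Insert 230: h=9, slot 9 empty => index 9.
Insert 869: h=11, slot 11 empty => index 11.
Insert 834: h=2, slot 2 empty => index 2.
Insert 22: h=9, slot 9 occupied => index 10.
Insert 399: h=9, slots 9,10,11 occupied => index 12.
Insert 555: h=9, slots 9,10,11,12 occupied => index 0.
Insert 68: h=3, slot 3 empty => index 3.
Table: [555, -, 834, 68, -, -, -, -, -, 230, 22, 869, 399]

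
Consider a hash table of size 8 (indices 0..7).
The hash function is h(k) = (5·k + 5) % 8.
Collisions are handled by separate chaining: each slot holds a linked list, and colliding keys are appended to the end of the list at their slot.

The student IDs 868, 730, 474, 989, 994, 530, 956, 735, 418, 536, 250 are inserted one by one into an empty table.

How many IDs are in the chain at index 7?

6

Insert 868: h=1, bucket 1 empty -> new chain.
Insert 730: h=7, bucket 7 empty -> new chain.
Insert 474: h=7, bucket 7 nonempty -> append to chain.
Insert 989: h=6, bucket 6 empty -> new chain.
Insert 994: h=7, bucket 7 nonempty -> append to chain.
Insert 530: h=7, bucket 7 nonempty -> append to chain.
Insert 956: h=1, bucket 1 nonempty -> append to chain.
Insert 735: h=0, bucket 0 empty -> new chain.
Insert 418: h=7, bucket 7 nonempty -> append to chain.
Insert 536: h=5, bucket 5 empty -> new chain.
Insert 250: h=7, bucket 7 nonempty -> append to chain.
Final buckets:
0: 735
1: 868 -> 956
2: —
3: —
4: —
5: 536
6: 989
7: 730 -> 474 -> 994 -> 530 -> 418 -> 250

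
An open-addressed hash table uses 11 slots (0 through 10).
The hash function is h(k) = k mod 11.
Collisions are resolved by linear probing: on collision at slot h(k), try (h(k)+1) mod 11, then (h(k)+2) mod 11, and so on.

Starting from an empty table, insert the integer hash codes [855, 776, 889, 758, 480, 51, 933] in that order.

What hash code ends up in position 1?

Insert 855: h=8, slot 8 empty => index 8.
Insert 776: h=6, slot 6 empty => index 6.
Insert 889: h=9, slot 9 empty => index 9.
Insert 758: h=10, slot 10 empty => index 10.
Insert 480: h=7, slot 7 empty => index 7.
Insert 51: h=7, slots 7,8,9,10 occupied => index 0.
Insert 933: h=9, slots 9,10,0 occupied => index 1.
Table: [51, 933, -, -, -, -, 776, 480, 855, 889, 758]

933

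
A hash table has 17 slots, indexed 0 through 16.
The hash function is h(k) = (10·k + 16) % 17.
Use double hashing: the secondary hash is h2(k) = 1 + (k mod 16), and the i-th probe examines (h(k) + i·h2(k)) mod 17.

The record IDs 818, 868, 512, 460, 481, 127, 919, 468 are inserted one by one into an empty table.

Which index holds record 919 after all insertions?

818 hashes to 2; slot 2 is free -> place at 2.
868 hashes to 9; slot 9 is free -> place at 9.
512 hashes to 2, h2=1; 2 taken -> place at 3.
460 hashes to 9, h2=13; 9 taken -> place at 5.
481 hashes to 15; slot 15 is free -> place at 15.
127 hashes to 11; slot 11 is free -> place at 11.
919 hashes to 9, h2=8; 9 taken -> place at 0.
468 hashes to 4; slot 4 is free -> place at 4.
Table: [919, _, 818, 512, 468, 460, _, _, _, 868, _, 127, _, _, _, 481, _]

0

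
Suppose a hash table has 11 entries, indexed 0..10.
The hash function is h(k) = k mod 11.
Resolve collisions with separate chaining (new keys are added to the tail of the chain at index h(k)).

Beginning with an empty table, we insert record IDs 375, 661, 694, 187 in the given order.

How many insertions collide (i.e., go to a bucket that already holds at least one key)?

Insert 375: h=1, bucket 1 empty → new chain.
Insert 661: h=1, bucket 1 nonempty → append to chain.
Insert 694: h=1, bucket 1 nonempty → append to chain.
Insert 187: h=0, bucket 0 empty → new chain.
Final buckets:
0: 187
1: 375 -> 661 -> 694
2: ∅
3: ∅
4: ∅
5: ∅
6: ∅
7: ∅
8: ∅
9: ∅
10: ∅

2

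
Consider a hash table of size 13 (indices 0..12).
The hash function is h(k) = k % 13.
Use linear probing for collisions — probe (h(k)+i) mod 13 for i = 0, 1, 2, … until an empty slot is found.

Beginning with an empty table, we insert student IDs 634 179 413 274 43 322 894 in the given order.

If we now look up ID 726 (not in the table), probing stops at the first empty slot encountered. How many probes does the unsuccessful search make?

6

634: h=10 => slot 10
179: h=10, probe 10,11 => slot 11
413: h=10, probe 10,11,12 => slot 12
274: h=1 => slot 1
43: h=4 => slot 4
322: h=10, probe 10,11,12,0 => slot 0
894: h=10, probe 10,11,12,0,1,2 => slot 2
Table: [322, 274, 894, _, 43, _, _, _, _, _, 634, 179, 413]
Lookup 726: h=11, probe 11,12,0,1,2,3 → slot 3 empty, not found.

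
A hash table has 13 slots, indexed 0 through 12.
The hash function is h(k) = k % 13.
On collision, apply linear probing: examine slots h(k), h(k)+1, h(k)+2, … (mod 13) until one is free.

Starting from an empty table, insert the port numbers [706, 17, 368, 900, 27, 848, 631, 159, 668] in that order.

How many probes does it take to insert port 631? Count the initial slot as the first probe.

2

706 hashes to 4; slot 4 is free => place at 4.
17 hashes to 4; 4 taken => place at 5.
368 hashes to 4; 4,5 taken => place at 6.
900 hashes to 3; slot 3 is free => place at 3.
27 hashes to 1; slot 1 is free => place at 1.
848 hashes to 3; 3,4,5,6 taken => place at 7.
631 hashes to 7; 7 taken => place at 8.
159 hashes to 3; 3,4,5,6,7,8 taken => place at 9.
668 hashes to 5; 5,6,7,8,9 taken => place at 10.
Table: [—, 27, —, 900, 706, 17, 368, 848, 631, 159, 668, —, —]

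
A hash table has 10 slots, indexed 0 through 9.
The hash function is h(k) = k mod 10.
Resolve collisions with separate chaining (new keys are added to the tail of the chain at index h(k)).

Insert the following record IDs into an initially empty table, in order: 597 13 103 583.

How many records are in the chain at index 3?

Insert 597: h=7, bucket 7 empty -> new chain.
Insert 13: h=3, bucket 3 empty -> new chain.
Insert 103: h=3, bucket 3 nonempty -> append to chain.
Insert 583: h=3, bucket 3 nonempty -> append to chain.
Final buckets:
0: ∅
1: ∅
2: ∅
3: 13 -> 103 -> 583
4: ∅
5: ∅
6: ∅
7: 597
8: ∅
9: ∅

3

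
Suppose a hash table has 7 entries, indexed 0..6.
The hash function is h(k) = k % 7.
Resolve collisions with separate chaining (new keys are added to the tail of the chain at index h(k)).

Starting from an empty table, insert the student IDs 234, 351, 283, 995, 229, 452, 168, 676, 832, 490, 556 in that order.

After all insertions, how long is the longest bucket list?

234 → bucket 3
351 → bucket 1
283 → bucket 3 (collision)
995 → bucket 1 (collision)
229 → bucket 5
452 → bucket 4
168 → bucket 0
676 → bucket 4 (collision)
832 → bucket 6
490 → bucket 0 (collision)
556 → bucket 3 (collision)
Final buckets:
0: 168 -> 490
1: 351 -> 995
2: ∅
3: 234 -> 283 -> 556
4: 452 -> 676
5: 229
6: 832

3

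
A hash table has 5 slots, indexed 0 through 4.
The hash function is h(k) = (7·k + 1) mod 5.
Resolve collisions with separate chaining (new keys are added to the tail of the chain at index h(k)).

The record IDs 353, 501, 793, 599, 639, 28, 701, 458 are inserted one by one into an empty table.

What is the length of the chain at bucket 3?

Insert 353: h=2, bucket 2 empty → new chain.
Insert 501: h=3, bucket 3 empty → new chain.
Insert 793: h=2, bucket 2 nonempty → append to chain.
Insert 599: h=4, bucket 4 empty → new chain.
Insert 639: h=4, bucket 4 nonempty → append to chain.
Insert 28: h=2, bucket 2 nonempty → append to chain.
Insert 701: h=3, bucket 3 nonempty → append to chain.
Insert 458: h=2, bucket 2 nonempty → append to chain.
Final buckets:
0: ∅
1: ∅
2: 353 -> 793 -> 28 -> 458
3: 501 -> 701
4: 599 -> 639

2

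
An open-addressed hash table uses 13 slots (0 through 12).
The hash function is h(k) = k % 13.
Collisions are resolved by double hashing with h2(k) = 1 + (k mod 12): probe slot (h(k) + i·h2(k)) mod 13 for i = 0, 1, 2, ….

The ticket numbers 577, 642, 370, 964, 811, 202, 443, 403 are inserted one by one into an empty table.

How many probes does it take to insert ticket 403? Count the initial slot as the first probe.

577 hashes to 5; slot 5 is free → place at 5.
642 hashes to 5, h2=7; 5 taken → place at 12.
370 hashes to 6; slot 6 is free → place at 6.
964 hashes to 2; slot 2 is free → place at 2.
811 hashes to 5, h2=8; 5 taken → place at 0.
202 hashes to 7; slot 7 is free → place at 7.
443 hashes to 1; slot 1 is free → place at 1.
403 hashes to 0, h2=8; 0 taken → place at 8.
Table: [811, 443, 964, _, _, 577, 370, 202, 403, _, _, _, 642]

2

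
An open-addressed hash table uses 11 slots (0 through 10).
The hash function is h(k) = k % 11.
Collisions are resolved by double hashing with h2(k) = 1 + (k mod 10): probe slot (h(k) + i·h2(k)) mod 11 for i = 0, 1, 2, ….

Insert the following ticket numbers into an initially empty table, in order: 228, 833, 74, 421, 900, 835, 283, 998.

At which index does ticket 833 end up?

228: h=8 => slot 8
833: h=8, h2=4, probe 8,1 => slot 1
74: h=8, h2=5, probe 8,2 => slot 2
421: h=3 => slot 3
900: h=9 => slot 9
835: h=10 => slot 10
283: h=8, h2=4, probe 8,1,5 => slot 5
998: h=8, h2=9, probe 8,6 => slot 6
Table: [∅, 833, 74, 421, ∅, 283, 998, ∅, 228, 900, 835]

1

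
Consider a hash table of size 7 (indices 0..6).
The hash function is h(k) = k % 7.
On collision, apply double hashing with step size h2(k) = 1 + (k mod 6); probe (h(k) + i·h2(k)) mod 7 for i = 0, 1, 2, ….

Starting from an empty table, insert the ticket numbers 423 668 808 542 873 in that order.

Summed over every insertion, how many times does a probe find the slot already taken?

Insert 423: h=3, slot 3 empty => index 3.
Insert 668: h=3, h2=3, slot 3 occupied => index 6.
Insert 808: h=3, h2=5, slot 3 occupied => index 1.
Insert 542: h=3, h2=3, slots 3,6 occupied => index 2.
Insert 873: h=5, slot 5 empty => index 5.
Table: [—, 808, 542, 423, —, 873, 668]

4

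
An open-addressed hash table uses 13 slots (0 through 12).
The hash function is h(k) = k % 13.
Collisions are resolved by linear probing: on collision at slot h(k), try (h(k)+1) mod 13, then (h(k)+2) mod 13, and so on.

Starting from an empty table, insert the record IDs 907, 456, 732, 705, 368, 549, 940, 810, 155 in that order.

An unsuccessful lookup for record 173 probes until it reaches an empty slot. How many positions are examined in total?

Insert 907: h=10, slot 10 empty → index 10.
Insert 456: h=1, slot 1 empty → index 1.
Insert 732: h=4, slot 4 empty → index 4.
Insert 705: h=3, slot 3 empty → index 3.
Insert 368: h=4, slot 4 occupied → index 5.
Insert 549: h=3, slots 3,4,5 occupied → index 6.
Insert 940: h=4, slots 4,5,6 occupied → index 7.
Insert 810: h=4, slots 4,5,6,7 occupied → index 8.
Insert 155: h=12, slot 12 empty → index 12.
Table: [., 456, ., 705, 732, 368, 549, 940, 810, ., 907, ., 155]
Lookup 173: h=4, probe 4,5,6,7,8,9 → slot 9 empty, not found.

6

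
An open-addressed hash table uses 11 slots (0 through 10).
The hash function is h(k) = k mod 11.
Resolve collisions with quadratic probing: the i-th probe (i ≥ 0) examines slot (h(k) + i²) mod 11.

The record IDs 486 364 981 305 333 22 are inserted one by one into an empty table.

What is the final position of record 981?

486: h=2 → slot 2
364: h=1 → slot 1
981: h=2, probe 2,3 → slot 3
305: h=8 → slot 8
333: h=3, probe 3,4 → slot 4
22: h=0 → slot 0
Table: [22, 364, 486, 981, 333, —, —, —, 305, —, —]

3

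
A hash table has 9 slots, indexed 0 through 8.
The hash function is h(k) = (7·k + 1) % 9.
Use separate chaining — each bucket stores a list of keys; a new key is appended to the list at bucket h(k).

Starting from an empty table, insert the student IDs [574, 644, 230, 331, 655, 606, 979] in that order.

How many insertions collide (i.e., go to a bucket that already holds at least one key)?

Insert 574: h=5, bucket 5 empty → new chain.
Insert 644: h=0, bucket 0 empty → new chain.
Insert 230: h=0, bucket 0 nonempty → append to chain.
Insert 331: h=5, bucket 5 nonempty → append to chain.
Insert 655: h=5, bucket 5 nonempty → append to chain.
Insert 606: h=4, bucket 4 empty → new chain.
Insert 979: h=5, bucket 5 nonempty → append to chain.
Final buckets:
0: 644 -> 230
1: ∅
2: ∅
3: ∅
4: 606
5: 574 -> 331 -> 655 -> 979
6: ∅
7: ∅
8: ∅

4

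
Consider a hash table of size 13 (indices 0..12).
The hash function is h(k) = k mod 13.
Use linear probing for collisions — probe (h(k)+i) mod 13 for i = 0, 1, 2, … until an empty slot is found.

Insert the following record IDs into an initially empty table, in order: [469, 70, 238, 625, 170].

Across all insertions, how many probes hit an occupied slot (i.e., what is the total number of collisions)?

3

Insert 469: h=1, slot 1 empty -> index 1.
Insert 70: h=5, slot 5 empty -> index 5.
Insert 238: h=4, slot 4 empty -> index 4.
Insert 625: h=1, slot 1 occupied -> index 2.
Insert 170: h=1, slots 1,2 occupied -> index 3.
Table: [∅, 469, 625, 170, 238, 70, ∅, ∅, ∅, ∅, ∅, ∅, ∅]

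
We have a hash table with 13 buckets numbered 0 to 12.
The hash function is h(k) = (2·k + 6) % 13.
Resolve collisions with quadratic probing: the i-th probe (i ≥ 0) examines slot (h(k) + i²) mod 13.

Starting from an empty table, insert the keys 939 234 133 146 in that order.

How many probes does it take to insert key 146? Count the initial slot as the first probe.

3

939 hashes to 12; slot 12 is free → place at 12.
234 hashes to 6; slot 6 is free → place at 6.
133 hashes to 12; 12 taken → place at 0.
146 hashes to 12; 12,0 taken → place at 3.
Table: [133, ., ., 146, ., ., 234, ., ., ., ., ., 939]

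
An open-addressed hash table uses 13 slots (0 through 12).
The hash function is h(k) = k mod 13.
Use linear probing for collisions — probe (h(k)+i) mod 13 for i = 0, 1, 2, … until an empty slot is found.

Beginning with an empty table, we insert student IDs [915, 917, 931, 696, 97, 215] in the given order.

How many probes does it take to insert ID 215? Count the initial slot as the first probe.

915: h=5 -> slot 5
917: h=7 -> slot 7
931: h=8 -> slot 8
696: h=7, probe 7,8,9 -> slot 9
97: h=6 -> slot 6
215: h=7, probe 7,8,9,10 -> slot 10
Table: [-, -, -, -, -, 915, 97, 917, 931, 696, 215, -, -]

4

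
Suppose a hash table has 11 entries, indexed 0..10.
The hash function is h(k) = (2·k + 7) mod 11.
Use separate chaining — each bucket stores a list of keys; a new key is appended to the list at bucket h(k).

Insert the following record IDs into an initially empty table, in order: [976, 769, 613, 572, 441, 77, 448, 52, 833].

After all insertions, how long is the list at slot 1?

Insert 976: h=1, bucket 1 empty → new chain.
Insert 769: h=5, bucket 5 empty → new chain.
Insert 613: h=1, bucket 1 nonempty → append to chain.
Insert 572: h=7, bucket 7 empty → new chain.
Insert 441: h=9, bucket 9 empty → new chain.
Insert 77: h=7, bucket 7 nonempty → append to chain.
Insert 448: h=1, bucket 1 nonempty → append to chain.
Insert 52: h=1, bucket 1 nonempty → append to chain.
Insert 833: h=1, bucket 1 nonempty → append to chain.
Final buckets:
0: _
1: 976 -> 613 -> 448 -> 52 -> 833
2: _
3: _
4: _
5: 769
6: _
7: 572 -> 77
8: _
9: 441
10: _

5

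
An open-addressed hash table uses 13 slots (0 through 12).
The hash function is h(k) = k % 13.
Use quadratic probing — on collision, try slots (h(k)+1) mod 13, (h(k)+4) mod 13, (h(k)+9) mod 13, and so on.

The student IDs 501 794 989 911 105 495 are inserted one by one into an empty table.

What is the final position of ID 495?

501: h=7 => slot 7
794: h=1 => slot 1
989: h=1, probe 1,2 => slot 2
911: h=1, probe 1,2,5 => slot 5
105: h=1, probe 1,2,5,10 => slot 10
495: h=1, probe 1,2,5,10,4 => slot 4
Table: [—, 794, 989, —, 495, 911, —, 501, —, —, 105, —, —]

4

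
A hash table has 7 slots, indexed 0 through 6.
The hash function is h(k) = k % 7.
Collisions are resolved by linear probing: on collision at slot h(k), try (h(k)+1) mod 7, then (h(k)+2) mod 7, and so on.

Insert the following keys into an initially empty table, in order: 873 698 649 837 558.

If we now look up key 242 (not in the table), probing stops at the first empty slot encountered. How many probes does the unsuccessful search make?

6

873: h=5 => slot 5
698: h=5, probe 5,6 => slot 6
649: h=5, probe 5,6,0 => slot 0
837: h=4 => slot 4
558: h=5, probe 5,6,0,1 => slot 1
Table: [649, 558, ∅, ∅, 837, 873, 698]
Lookup 242: h=4, probe 4,5,6,0,1,2 → slot 2 empty, not found.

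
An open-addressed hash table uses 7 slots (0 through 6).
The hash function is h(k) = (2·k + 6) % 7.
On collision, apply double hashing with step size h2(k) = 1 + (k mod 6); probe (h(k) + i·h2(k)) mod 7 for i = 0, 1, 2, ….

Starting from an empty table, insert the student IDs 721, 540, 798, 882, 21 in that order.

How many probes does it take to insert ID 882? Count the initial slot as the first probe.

Insert 721: h=6, slot 6 empty -> index 6.
Insert 540: h=1, slot 1 empty -> index 1.
Insert 798: h=6, h2=1, slot 6 occupied -> index 0.
Insert 882: h=6, h2=1, slots 6,0,1 occupied -> index 2.
Insert 21: h=6, h2=4, slot 6 occupied -> index 3.
Table: [798, 540, 882, 21, —, —, 721]

4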